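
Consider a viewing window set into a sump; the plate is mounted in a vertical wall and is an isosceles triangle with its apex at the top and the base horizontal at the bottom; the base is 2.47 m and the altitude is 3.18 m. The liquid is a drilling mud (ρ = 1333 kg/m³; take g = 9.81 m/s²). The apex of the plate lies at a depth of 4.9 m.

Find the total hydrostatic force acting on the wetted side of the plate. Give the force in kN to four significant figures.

γ = ρg = 1333 × 9.81 / 1000 = 13.07673 kN/m³.
With the apex up, the centroid sits 2h/3 = 2 × 3.18/3 = 2.12 m below the apex, so the centroid depth is h_c = 4.9 + 2.12 = 7.02 m.
A = ½ × 2.47 × 3.18 = 3.9273 m².
Resultant F = γ·h_c·A = 13.07673 × 7.02 × 3.9273 = 360.521 kN.

F ≈ 360.5 kN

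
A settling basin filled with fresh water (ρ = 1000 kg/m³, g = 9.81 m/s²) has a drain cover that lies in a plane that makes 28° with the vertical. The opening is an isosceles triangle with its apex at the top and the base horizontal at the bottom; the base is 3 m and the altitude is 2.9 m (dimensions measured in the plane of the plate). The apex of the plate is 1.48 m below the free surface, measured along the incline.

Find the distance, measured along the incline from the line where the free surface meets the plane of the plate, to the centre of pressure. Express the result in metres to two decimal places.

γ = ρg = 1000 × 9.81 = 9810 N/m³ = 9.81 kN/m³.
The plate makes 28° with the vertical, i.e. θ = 90° − 28° = 62° to the horizontal. Measuring y along the incline from the free-surface line, vertical depth h = y·sinθ with sinθ = 0.882948.
With the apex up, the centroid sits 2h/3 = 2 × 2.9/3 = 1.93333 m below the apex, so y_c = 1.48 + 1.93333 = 3.41333 m and h_c = 3.41333 × 0.882948 = 3.01379 m.
A = ½ × 3 × 2.9 = 4.35 m².
Resultant F = γ·h_c·A = 9.81 × 3.01379 × 4.35 = 128.609 kN.
I_c = b·h³/36 = 3 × 2.9³/36 = 2.03242 m⁴.
Centre of pressure: y_p = y_c + I_c/(y_c·A) = 3.41333 + 2.03242/(3.41333 × 4.35) = 3.41333 + 0.136882 = 3.55021 m along the plane.

y_p = 3.55 m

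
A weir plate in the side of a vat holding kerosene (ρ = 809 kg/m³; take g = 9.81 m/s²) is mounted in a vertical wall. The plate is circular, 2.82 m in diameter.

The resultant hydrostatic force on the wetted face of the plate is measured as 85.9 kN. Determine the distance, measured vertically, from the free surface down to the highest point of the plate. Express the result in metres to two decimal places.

γ = ρg = 809 × 9.81 / 1000 = 7.93629 kN/m³.
A = π(1.41)² = 6.2458 m².
From F = γ·h_c·A, the centroid depth is h_c = 85.9/(7.93629 × 6.2458) = 1.73296 m.
The centroid is at the centre, 1.41 m below the top of the plate, so the highest point sits at h_top = 1.73296 − 1.41 = 0.32296 m below the surface.

d_top ≈ 0.32 m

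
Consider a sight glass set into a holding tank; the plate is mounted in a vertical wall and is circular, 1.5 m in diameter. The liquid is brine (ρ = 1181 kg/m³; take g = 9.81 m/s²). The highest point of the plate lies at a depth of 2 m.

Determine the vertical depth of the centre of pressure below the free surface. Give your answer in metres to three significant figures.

h_p = 2.80 m

γ = ρg = 1181 × 9.81 / 1000 = 11.58561 kN/m³.
The centroid is at the centre, 0.75 m below the top of the plate, so the centroid depth is h_c = 2 + 0.75 = 2.75 m.
A = π(0.75)² = 1.76715 m².
Resultant F = γ·h_c·A = 11.58561 × 2.75 × 1.76715 = 56.3022 kN.
I_c = πr⁴/4 = π × 0.75⁴/4 = 0.248505 m⁴.
Centre of pressure: y_p = y_c + I_c/(y_c·A) = 2.75 + 0.248505/(2.75 × 1.76715) = 2.75 + 0.0511363 = 2.80114 m along the plane.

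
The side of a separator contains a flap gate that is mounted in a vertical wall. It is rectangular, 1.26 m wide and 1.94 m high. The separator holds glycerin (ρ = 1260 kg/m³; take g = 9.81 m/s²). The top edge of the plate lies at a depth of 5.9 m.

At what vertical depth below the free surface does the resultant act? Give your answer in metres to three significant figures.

γ = ρg = 1260 × 9.81 / 1000 = 12.3606 kN/m³.
The centroid lies 1.94/2 = 0.97 m below the top edge, so the centroid depth is h_c = 5.9 + 0.97 = 6.87 m.
A = 1.26 × 1.94 = 2.4444 m².
Resultant F = γ·h_c·A = 12.3606 × 6.87 × 2.4444 = 207.572 kN.
I_c = b·h³/12 = 1.26 × 1.94³/12 = 0.766645 m⁴.
Centre of pressure: y_p = y_c + I_c/(y_c·A) = 6.87 + 0.766645/(6.87 × 2.4444) = 6.87 + 0.0456526 = 6.91565 m along the plane.

h_p = 6.92 m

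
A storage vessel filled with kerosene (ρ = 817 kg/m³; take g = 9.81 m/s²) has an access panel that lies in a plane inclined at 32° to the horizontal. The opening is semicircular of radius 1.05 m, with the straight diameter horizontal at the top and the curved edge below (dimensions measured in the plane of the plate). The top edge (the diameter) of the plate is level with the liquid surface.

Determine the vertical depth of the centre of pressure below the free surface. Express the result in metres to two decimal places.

h_p = 0.33 m

γ = ρg = 817 × 9.81 / 1000 = 8.01477 kN/m³.
Let θ = 32° be the plate's angle to the horizontal; measure y along the incline from where the plane meets the free surface. Vertical depth h = y·sinθ with sinθ = 0.529919.
The centroid of a semicircle lies 4r/(3π) = 0.445634 m from the diameter, here below the top edge, so y_c = 0.445634 m and h_c = 0.445634 × 0.529919 = 0.23615 m.
A = πr²/2 = π × 1.05²/2 = 1.7318 m².
Resultant F = γ·h_c·A = 8.01477 × 0.23615 × 1.7318 = 3.27776 kN.
I_c = (π/8 − 8/(9π))·r⁴ = 0.109757 × 1.05⁴ = 0.13341 m⁴.
Centre of pressure: y_p = y_c + I_c/(y_c·A) = 0.445634 + 0.13341/(0.445634 × 1.7318) = 0.445634 + 0.172867 = 0.618501 m along the plane.
Vertically, h_p = y_p·sinθ = 0.618501 × 0.529919 = 0.327755 m.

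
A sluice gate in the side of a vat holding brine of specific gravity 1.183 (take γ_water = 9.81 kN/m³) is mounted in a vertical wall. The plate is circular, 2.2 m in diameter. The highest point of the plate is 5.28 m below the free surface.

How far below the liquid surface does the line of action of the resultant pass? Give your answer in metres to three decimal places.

γ = 1.183 × 9.81 = 11.60523 kN/m³.
The centroid is at the centre, 1.1 m below the top of the plate, so the centroid depth is h_c = 5.28 + 1.1 = 6.38 m.
A = π(1.1)² = 3.80133 m².
Resultant F = γ·h_c·A = 11.60523 × 6.38 × 3.80133 = 281.456 kN.
I_c = πr⁴/4 = π × 1.1⁴/4 = 1.1499 m⁴.
Centre of pressure: y_p = y_c + I_c/(y_c·A) = 6.38 + 1.1499/(6.38 × 3.80133) = 6.38 + 0.0474137 = 6.42741 m along the plane.

h_p = 6.427 m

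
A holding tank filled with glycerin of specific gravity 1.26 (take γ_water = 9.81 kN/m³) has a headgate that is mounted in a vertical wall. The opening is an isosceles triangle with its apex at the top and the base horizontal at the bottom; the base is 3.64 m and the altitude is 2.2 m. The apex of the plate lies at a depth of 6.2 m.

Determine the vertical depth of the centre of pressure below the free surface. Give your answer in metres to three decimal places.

γ = 1.26 × 9.81 = 12.3606 kN/m³.
With the apex up, the centroid sits 2h/3 = 2 × 2.2/3 = 1.46667 m below the apex, so the centroid depth is h_c = 6.2 + 1.46667 = 7.66667 m.
A = ½ × 3.64 × 2.2 = 4.004 m².
Resultant F = γ·h_c·A = 12.3606 × 7.66667 × 4.004 = 379.438 kN.
I_c = b·h³/36 = 3.64 × 2.2³/36 = 1.07663 m⁴.
Centre of pressure: y_p = y_c + I_c/(y_c·A) = 7.66667 + 1.07663/(7.66667 × 4.004) = 7.66667 + 0.0350724 = 7.70174 m along the plane.

h_p = 7.702 m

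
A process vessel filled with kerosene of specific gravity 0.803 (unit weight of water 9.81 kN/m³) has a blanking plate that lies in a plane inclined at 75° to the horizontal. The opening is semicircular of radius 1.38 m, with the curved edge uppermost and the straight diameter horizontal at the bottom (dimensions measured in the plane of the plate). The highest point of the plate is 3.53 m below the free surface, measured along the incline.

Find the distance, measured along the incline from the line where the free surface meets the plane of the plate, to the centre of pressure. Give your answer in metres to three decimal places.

γ = 0.803 × 9.81 = 7.87743 kN/m³.
Let θ = 75° be the plate's angle to the horizontal; measure y along the incline from where the plane meets the free surface. Vertical depth h = y·sinθ with sinθ = 0.965926.
The centroid lies 4r/(3π) = 0.58569 m above the diameter, so r − 4r/(3π) = 1.38 − 0.58569 = 0.79431 m below the topmost point, so y_c = 3.53 + 0.79431 = 4.32431 m and h_c = 4.32431 × 0.965926 = 4.17696 m.
A = πr²/2 = π × 1.38²/2 = 2.99142 m².
Resultant F = γ·h_c·A = 7.87743 × 4.17696 × 2.99142 = 98.4288 kN.
I_c = (π/8 − 8/(9π))·r⁴ = 0.109757 × 1.38⁴ = 0.39806 m⁴.
Centre of pressure: y_p = y_c + I_c/(y_c·A) = 4.32431 + 0.39806/(4.32431 × 2.99142) = 4.32431 + 0.0307719 = 4.35508 m along the plane.

y_p = 4.355 m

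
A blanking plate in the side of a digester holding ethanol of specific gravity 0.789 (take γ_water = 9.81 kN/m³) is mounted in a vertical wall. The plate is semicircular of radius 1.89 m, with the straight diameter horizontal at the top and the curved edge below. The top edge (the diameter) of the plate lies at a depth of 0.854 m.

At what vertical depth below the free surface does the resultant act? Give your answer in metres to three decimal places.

γ = 0.789 × 9.81 = 7.74009 kN/m³.
The centroid of a semicircle lies 4r/(3π) = 0.802141 m from the diameter, here below the top edge, so the centroid depth is h_c = 0.854 + 0.802141 = 1.65614 m.
A = πr²/2 = π × 1.89²/2 = 5.61104 m².
Resultant F = γ·h_c·A = 7.74009 × 1.65614 × 5.61104 = 71.9261 kN.
I_c = (π/8 − 8/(9π))·r⁴ = 0.109757 × 1.89⁴ = 1.40049 m⁴.
Centre of pressure: y_p = y_c + I_c/(y_c·A) = 1.65614 + 1.40049/(1.65614 × 5.61104) = 1.65614 + 0.150709 = 1.80685 m along the plane.

h_p = 1.807 m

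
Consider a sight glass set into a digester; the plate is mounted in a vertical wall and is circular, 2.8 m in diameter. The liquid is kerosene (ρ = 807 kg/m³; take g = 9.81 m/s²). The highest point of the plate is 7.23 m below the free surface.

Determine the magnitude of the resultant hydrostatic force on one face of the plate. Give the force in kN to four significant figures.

F ≈ 420.7 kN

γ = ρg = 807 × 9.81 / 1000 = 7.91667 kN/m³.
The centroid is at the centre, 1.4 m below the top of the plate, so the centroid depth is h_c = 7.23 + 1.4 = 8.63 m.
A = π(1.4)² = 6.15752 m².
Resultant F = γ·h_c·A = 7.91667 × 8.63 × 6.15752 = 420.687 kN.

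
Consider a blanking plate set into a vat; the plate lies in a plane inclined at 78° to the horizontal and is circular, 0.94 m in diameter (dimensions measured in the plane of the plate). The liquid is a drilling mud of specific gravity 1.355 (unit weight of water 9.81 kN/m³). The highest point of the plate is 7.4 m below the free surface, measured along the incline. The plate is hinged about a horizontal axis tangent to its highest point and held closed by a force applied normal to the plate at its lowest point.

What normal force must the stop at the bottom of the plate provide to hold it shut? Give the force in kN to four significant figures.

P ≈ 36.04 kN

γ = 1.355 × 9.81 = 13.29255 kN/m³.
Let θ = 78° be the plate's angle to the horizontal; measure y along the incline from where the plane meets the free surface. Vertical depth h = y·sinθ with sinθ = 0.978148.
The centroid is at the centre, 0.47 m below the top of the plate, so y_c = 7.4 + 0.47 = 7.87 m and h_c = 7.87 × 0.978148 = 7.69802 m.
A = π(0.47)² = 0.693978 m².
Resultant F = γ·h_c·A = 13.29255 × 7.69802 × 0.693978 = 71.0122 kN.
I_c = πr⁴/4 = π × 0.47⁴/4 = 0.0383249 m⁴.
Centre of pressure: y_p = y_c + I_c/(y_c·A) = 7.87 + 0.0383249/(7.87 × 0.693978) = 7.87 + 0.00701715 = 7.87702 m along the plane.
The resultant acts 0.47 + 0.00701715 = 0.477017 m (along the plate) below the hinge at the top edge, so the moment about the hinge is M = F × 0.477017 = 71.0122 × 0.477017 = 33.874 kN·m.
A normal force at the bottom, 0.94 m from the hinge, must supply this moment: P = 33.874/0.94 = 36.0362 kN.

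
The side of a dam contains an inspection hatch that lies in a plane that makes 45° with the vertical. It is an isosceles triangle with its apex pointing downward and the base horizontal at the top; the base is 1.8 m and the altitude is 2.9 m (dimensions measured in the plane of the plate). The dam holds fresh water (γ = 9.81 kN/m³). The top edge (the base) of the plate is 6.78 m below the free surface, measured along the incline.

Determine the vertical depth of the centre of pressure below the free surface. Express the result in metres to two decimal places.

h_p = 5.52 m

γ = 9.81 kN/m³.
The plate makes 45° with the vertical, i.e. θ = 90° − 45° = 45° to the horizontal. Measuring y along the incline from the free-surface line, vertical depth h = y·sinθ with sinθ = 0.707107.
With the apex down, the centroid sits h/3 = 2.9/3 = 0.966667 m below the base (the top edge), so y_c = 6.78 + 0.966667 = 7.74667 m and h_c = 7.74667 × 0.707107 = 5.47772 m.
A = ½ × 1.8 × 2.9 = 2.61 m².
Resultant F = γ·h_c·A = 9.81 × 5.47772 × 2.61 = 140.252 kN.
I_c = b·h³/36 = 1.8 × 2.9³/36 = 1.21945 m⁴.
Centre of pressure: y_p = y_c + I_c/(y_c·A) = 7.74667 + 1.21945/(7.74667 × 2.61) = 7.74667 + 0.0603127 = 7.80698 m along the plane.
Vertically, h_p = y_p·sinθ = 7.80698 × 0.707107 = 5.52037 m.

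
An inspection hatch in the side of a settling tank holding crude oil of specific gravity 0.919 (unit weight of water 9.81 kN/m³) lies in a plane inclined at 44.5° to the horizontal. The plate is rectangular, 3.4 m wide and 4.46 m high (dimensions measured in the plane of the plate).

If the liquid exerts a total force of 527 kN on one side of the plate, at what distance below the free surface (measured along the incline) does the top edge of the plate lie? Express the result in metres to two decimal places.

y_top ≈ 3.27 m

γ = 0.919 × 9.81 = 9.01539 kN/m³.
A = 3.4 × 4.46 = 15.164 m².
From F = γ·h_c·A, the centroid depth is h_c = 527/(9.01539 × 15.164) = 3.85489 m.
Let θ = 44.5° be the plate's angle to the horizontal; measure y along the incline from where the plane meets the free surface. Vertical depth h = y·sinθ with sinθ = 0.700909.
Along the incline, y_c = h_c/sinθ = 3.85489/0.700909 = 5.49984 m.
The centroid lies 4.46/2 = 2.23 m below the top edge, so the top edge sits at y_top = 5.49984 − 2.23 = 3.26984 m along the incline.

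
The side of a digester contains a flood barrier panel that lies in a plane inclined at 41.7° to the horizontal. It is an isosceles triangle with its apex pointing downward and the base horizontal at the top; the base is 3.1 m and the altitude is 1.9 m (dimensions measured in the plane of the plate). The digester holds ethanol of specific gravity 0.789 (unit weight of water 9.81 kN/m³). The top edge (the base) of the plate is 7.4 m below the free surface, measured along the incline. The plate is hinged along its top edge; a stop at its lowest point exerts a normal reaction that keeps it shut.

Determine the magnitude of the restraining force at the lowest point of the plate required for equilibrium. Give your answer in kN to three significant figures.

P ≈ 42.2 kN

γ = 0.789 × 9.81 = 7.74009 kN/m³.
Let θ = 41.7° be the plate's angle to the horizontal; measure y along the incline from where the plane meets the free surface. Vertical depth h = y·sinθ with sinθ = 0.665230.
With the apex down, the centroid sits h/3 = 1.9/3 = 0.633333 m below the base (the top edge), so y_c = 7.4 + 0.633333 = 8.03333 m and h_c = 8.03333 × 0.665230 = 5.34401 m.
A = ½ × 3.1 × 1.9 = 2.945 m².
Resultant F = γ·h_c·A = 7.74009 × 5.34401 × 2.945 = 121.814 kN.
I_c = b·h³/36 = 3.1 × 1.9³/36 = 0.590636 m⁴.
Centre of pressure: y_p = y_c + I_c/(y_c·A) = 8.03333 + 0.590636/(8.03333 × 2.945) = 8.03333 + 0.0249654 = 8.0583 m along the plane.
The resultant acts 0.633333 + 0.0249654 = 0.658298 m (along the plate) below the hinge at the top edge, so the moment about the hinge is M = F × 0.658298 = 121.814 × 0.658298 = 80.1899 kN·m.
A normal force at the bottom, 1.9 m from the hinge, must supply this moment: P = 80.1899/1.9 = 42.2052 kN.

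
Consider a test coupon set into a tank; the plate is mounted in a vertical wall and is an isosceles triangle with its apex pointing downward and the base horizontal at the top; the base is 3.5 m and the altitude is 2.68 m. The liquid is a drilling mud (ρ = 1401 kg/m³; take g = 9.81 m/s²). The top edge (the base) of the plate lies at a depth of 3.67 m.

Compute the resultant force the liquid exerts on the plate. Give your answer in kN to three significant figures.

γ = ρg = 1401 × 9.81 / 1000 = 13.74381 kN/m³.
With the apex down, the centroid sits h/3 = 2.68/3 = 0.893333 m below the base (the top edge), so the centroid depth is h_c = 3.67 + 0.893333 = 4.56333 m.
A = ½ × 3.5 × 2.68 = 4.69 m².
Resultant F = γ·h_c·A = 13.74381 × 4.56333 × 4.69 = 294.145 kN.

F ≈ 294 kN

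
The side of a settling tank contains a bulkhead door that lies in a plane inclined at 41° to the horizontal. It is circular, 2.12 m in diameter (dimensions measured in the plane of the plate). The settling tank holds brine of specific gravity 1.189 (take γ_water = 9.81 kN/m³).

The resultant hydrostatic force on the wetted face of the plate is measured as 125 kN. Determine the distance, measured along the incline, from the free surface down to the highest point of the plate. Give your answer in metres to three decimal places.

y_top ≈ 3.568 m

γ = 1.189 × 9.81 = 11.66409 kN/m³.
A = π(1.06)² = 3.52989 m².
From F = γ·h_c·A, the centroid depth is h_c = 125/(11.66409 × 3.52989) = 3.03597 m.
Let θ = 41° be the plate's angle to the horizontal; measure y along the incline from where the plane meets the free surface. Vertical depth h = y·sinθ with sinθ = 0.656059.
Along the incline, y_c = h_c/sinθ = 3.03597/0.656059 = 4.62759 m.
The centroid is at the centre, 1.06 m below the top of the plate, so the highest point sits at y_top = 4.62759 − 1.06 = 3.56759 m along the incline.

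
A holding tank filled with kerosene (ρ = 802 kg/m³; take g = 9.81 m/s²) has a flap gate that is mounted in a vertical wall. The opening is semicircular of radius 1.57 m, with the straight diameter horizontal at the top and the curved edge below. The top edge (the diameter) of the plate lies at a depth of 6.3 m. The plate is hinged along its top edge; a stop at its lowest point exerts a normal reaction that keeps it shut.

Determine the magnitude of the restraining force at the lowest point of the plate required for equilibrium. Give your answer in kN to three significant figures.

γ = ρg = 802 × 9.81 / 1000 = 7.86762 kN/m³.
The centroid of a semicircle lies 4r/(3π) = 0.666329 m from the diameter, here below the top edge, so the centroid depth is h_c = 6.3 + 0.666329 = 6.96633 m.
A = πr²/2 = π × 1.57²/2 = 3.87186 m².
Resultant F = γ·h_c·A = 7.86762 × 6.96633 × 3.87186 = 212.211 kN.
I_c = (π/8 − 8/(9π))·r⁴ = 0.109757 × 1.57⁴ = 0.666854 m⁴.
Centre of pressure: y_p = y_c + I_c/(y_c·A) = 6.96633 + 0.666854/(6.96633 × 3.87186) = 6.96633 + 0.0247233 = 6.99105 m along the plane.
The resultant acts 0.666329 + 0.0247233 = 0.691052 m (along the plate) below the hinge at the top edge, so the moment about the hinge is M = F × 0.691052 = 212.211 × 0.691052 = 146.649 kN·m.
A normal force at the bottom, 1.57 m from the hinge, must supply this moment: P = 146.649/1.57 = 93.407 kN.

P ≈ 93.4 kN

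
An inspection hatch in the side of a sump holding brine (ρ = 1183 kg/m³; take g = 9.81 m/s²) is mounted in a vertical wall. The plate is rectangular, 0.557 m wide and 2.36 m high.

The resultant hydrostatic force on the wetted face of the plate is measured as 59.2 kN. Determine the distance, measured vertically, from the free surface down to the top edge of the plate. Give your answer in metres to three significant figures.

γ = ρg = 1183 × 9.81 / 1000 = 11.60523 kN/m³.
A = 0.557 × 2.36 = 1.31452 m².
From F = γ·h_c·A, the centroid depth is h_c = 59.2/(11.60523 × 1.31452) = 3.88062 m.
The centroid lies 2.36/2 = 1.18 m below the top edge, so the top edge sits at h_top = 3.88062 − 1.18 = 2.70062 m below the surface.

d_top ≈ 2.70 m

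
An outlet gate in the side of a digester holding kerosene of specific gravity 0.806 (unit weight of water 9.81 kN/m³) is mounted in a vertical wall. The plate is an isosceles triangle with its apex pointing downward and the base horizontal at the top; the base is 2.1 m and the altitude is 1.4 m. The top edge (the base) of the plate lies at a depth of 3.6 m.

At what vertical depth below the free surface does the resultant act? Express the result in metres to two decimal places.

h_p = 4.09 m

γ = 0.806 × 9.81 = 7.90686 kN/m³.
With the apex down, the centroid sits h/3 = 1.4/3 = 0.466667 m below the base (the top edge), so the centroid depth is h_c = 3.6 + 0.466667 = 4.06667 m.
A = ½ × 2.1 × 1.4 = 1.47 m².
Resultant F = γ·h_c·A = 7.90686 × 4.06667 × 1.47 = 47.2672 kN.
I_c = b·h³/36 = 2.1 × 1.4³/36 = 0.160067 m⁴.
Centre of pressure: y_p = y_c + I_c/(y_c·A) = 4.06667 + 0.160067/(4.06667 × 1.47) = 4.06667 + 0.026776 = 4.09345 m along the plane.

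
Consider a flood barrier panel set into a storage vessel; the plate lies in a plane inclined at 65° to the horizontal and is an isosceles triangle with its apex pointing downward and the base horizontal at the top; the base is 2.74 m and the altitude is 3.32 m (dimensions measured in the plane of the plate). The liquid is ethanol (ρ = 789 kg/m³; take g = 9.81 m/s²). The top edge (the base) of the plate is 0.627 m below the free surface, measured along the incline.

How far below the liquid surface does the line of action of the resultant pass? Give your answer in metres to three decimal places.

γ = ρg = 789 × 9.81 / 1000 = 7.74009 kN/m³.
Let θ = 65° be the plate's angle to the horizontal; measure y along the incline from where the plane meets the free surface. Vertical depth h = y·sinθ with sinθ = 0.906308.
With the apex down, the centroid sits h/3 = 3.32/3 = 1.10667 m below the base (the top edge), so y_c = 0.627 + 1.10667 = 1.73367 m and h_c = 1.73367 × 0.906308 = 1.57124 m.
A = ½ × 2.74 × 3.32 = 4.5484 m².
Resultant F = γ·h_c·A = 7.74009 × 1.57124 × 4.5484 = 55.3155 kN.
I_c = b·h³/36 = 2.74 × 3.32³/36 = 2.78524 m⁴.
Centre of pressure: y_p = y_c + I_c/(y_c·A) = 1.73367 + 2.78524/(1.73367 × 4.5484) = 1.73367 + 0.353214 = 2.08688 m along the plane.
Vertically, h_p = y_p·sinθ = 2.08688 × 0.906308 = 1.89136 m.

h_p = 1.891 m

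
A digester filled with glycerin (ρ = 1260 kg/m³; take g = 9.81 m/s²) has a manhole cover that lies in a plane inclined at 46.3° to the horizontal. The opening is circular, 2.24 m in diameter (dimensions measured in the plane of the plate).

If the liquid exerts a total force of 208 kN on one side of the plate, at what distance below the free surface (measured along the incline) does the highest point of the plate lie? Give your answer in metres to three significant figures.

γ = ρg = 1260 × 9.81 / 1000 = 12.3606 kN/m³.
A = π(1.12)² = 3.94081 m².
From F = γ·h_c·A, the centroid depth is h_c = 208/(12.3606 × 3.94081) = 4.2701 m.
Let θ = 46.3° be the plate's angle to the horizontal; measure y along the incline from where the plane meets the free surface. Vertical depth h = y·sinθ with sinθ = 0.722967.
Along the incline, y_c = h_c/sinθ = 4.2701/0.722967 = 5.90636 m.
The centroid is at the centre, 1.12 m below the top of the plate, so the highest point sits at y_top = 5.90636 − 1.12 = 4.78636 m along the incline.

y_top ≈ 4.79 m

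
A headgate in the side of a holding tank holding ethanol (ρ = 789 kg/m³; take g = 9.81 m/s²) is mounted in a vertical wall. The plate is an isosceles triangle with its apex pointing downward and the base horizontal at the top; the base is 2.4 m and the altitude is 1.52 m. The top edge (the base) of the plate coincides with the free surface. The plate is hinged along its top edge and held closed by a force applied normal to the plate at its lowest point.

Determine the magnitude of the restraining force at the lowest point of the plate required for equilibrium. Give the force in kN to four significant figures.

γ = ρg = 789 × 9.81 / 1000 = 7.74009 kN/m³.
With the apex down, the centroid sits h/3 = 1.52/3 = 0.506667 m below the base (the top edge), so the centroid depth is h_c = 0.506667 m.
A = ½ × 2.4 × 1.52 = 1.824 m².
Resultant F = γ·h_c·A = 7.74009 × 0.506667 × 1.824 = 7.15309 kN.
I_c = b·h³/36 = 2.4 × 1.52³/36 = 0.234121 m⁴.
Centre of pressure: y_p = y_c + I_c/(y_c·A) = 0.506667 + 0.234121/(0.506667 × 1.824) = 0.506667 + 0.253334 = 0.760001 m along the plane.
The resultant acts 0.506667 + 0.253334 = 0.760001 m (along the plate) below the hinge at the top edge, so the moment about the hinge is M = F × 0.760001 = 7.15309 × 0.760001 = 5.43636 kN·m.
A normal force at the bottom, 1.52 m from the hinge, must supply this moment: P = 5.43636/1.52 = 3.57655 kN.

P ≈ 3.577 kN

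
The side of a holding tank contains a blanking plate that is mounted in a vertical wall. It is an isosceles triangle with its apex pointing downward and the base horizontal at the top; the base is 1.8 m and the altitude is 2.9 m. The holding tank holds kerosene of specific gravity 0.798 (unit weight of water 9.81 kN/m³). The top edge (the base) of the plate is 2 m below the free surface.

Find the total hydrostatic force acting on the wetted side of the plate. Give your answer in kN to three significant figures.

γ = 0.798 × 9.81 = 7.82838 kN/m³.
With the apex down, the centroid sits h/3 = 2.9/3 = 0.966667 m below the base (the top edge), so the centroid depth is h_c = 2 + 0.966667 = 2.96667 m.
A = ½ × 1.8 × 2.9 = 2.61 m².
Resultant F = γ·h_c·A = 7.82838 × 2.96667 × 2.61 = 60.6152 kN.

F ≈ 60.6 kN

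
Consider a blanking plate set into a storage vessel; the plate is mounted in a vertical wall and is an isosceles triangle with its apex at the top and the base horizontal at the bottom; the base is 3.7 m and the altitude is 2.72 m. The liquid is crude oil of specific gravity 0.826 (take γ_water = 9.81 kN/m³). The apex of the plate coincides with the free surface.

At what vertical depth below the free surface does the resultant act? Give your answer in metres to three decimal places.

h_p = 2.040 m

γ = 0.826 × 9.81 = 8.10306 kN/m³.
With the apex up, the centroid sits 2h/3 = 2 × 2.72/3 = 1.81333 m below the apex, so the centroid depth is h_c = 1.81333 m.
A = ½ × 3.7 × 2.72 = 5.032 m².
Resultant F = γ·h_c·A = 8.10306 × 1.81333 × 5.032 = 73.9378 kN.
I_c = b·h³/36 = 3.7 × 2.72³/36 = 2.06826 m⁴.
Centre of pressure: y_p = y_c + I_c/(y_c·A) = 1.81333 + 2.06826/(1.81333 × 5.032) = 1.81333 + 0.226667 = 2.04 m along the plane.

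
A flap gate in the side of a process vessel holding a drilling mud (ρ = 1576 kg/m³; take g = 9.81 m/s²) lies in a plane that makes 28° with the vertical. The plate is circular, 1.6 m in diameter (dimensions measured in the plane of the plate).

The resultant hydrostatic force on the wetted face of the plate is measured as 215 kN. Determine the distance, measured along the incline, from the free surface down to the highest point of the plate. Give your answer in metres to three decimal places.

y_top ≈ 7.033 m

γ = ρg = 1576 × 9.81 / 1000 = 15.46056 kN/m³.
A = π(0.8)² = 2.01062 m².
From F = γ·h_c·A, the centroid depth is h_c = 215/(15.46056 × 2.01062) = 6.91645 m.
The plate makes 28° with the vertical, i.e. θ = 90° − 28° = 62° to the horizontal. Measuring y along the incline from the free-surface line, vertical depth h = y·sinθ with sinθ = 0.882948.
Along the incline, y_c = h_c/sinθ = 6.91645/0.882948 = 7.83336 m.
The centroid is at the centre, 0.8 m below the top of the plate, so the highest point sits at y_top = 7.83336 − 0.8 = 7.03336 m along the incline.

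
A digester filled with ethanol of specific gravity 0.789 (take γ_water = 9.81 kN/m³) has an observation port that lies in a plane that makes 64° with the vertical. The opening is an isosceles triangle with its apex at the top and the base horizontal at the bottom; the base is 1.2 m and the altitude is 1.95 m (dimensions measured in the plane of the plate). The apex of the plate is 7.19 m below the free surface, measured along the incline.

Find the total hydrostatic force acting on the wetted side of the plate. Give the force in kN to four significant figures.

F ≈ 33.70 kN

γ = 0.789 × 9.81 = 7.74009 kN/m³.
The plate makes 64° with the vertical, i.e. θ = 90° − 64° = 26° to the horizontal. Measuring y along the incline from the free-surface line, vertical depth h = y·sinθ with sinθ = 0.438371.
With the apex up, the centroid sits 2h/3 = 2 × 1.95/3 = 1.3 m below the apex, so y_c = 7.19 + 1.3 = 8.49 m and h_c = 8.49 × 0.438371 = 3.72177 m.
A = ½ × 1.2 × 1.95 = 1.17 m².
Resultant F = γ·h_c·A = 7.74009 × 3.72177 × 1.17 = 33.704 kN.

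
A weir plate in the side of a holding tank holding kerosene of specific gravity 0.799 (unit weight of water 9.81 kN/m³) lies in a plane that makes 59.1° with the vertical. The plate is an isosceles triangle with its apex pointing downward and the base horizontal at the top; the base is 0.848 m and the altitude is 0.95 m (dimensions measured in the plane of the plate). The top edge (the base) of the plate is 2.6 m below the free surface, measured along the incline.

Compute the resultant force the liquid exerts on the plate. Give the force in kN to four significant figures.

F ≈ 4.729 kN

γ = 0.799 × 9.81 = 7.83819 kN/m³.
The plate makes 59.1° with the vertical, i.e. θ = 90° − 59.1° = 30.9° to the horizontal. Measuring y along the incline from the free-surface line, vertical depth h = y·sinθ with sinθ = 0.513541.
With the apex down, the centroid sits h/3 = 0.95/3 = 0.316667 m below the base (the top edge), so y_c = 2.6 + 0.316667 = 2.91667 m and h_c = 2.91667 × 0.513541 = 1.49783 m.
A = ½ × 0.848 × 0.95 = 0.4028 m².
Resultant F = γ·h_c·A = 7.83819 × 1.49783 × 0.4028 = 4.72898 kN.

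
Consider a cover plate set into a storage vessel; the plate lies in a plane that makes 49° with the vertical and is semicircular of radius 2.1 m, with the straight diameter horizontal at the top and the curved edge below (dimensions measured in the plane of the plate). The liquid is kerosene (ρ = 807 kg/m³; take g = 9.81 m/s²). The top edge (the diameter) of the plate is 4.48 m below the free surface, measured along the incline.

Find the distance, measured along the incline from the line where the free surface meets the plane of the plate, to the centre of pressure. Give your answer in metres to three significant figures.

y_p = 5.43 m

γ = ρg = 807 × 9.81 / 1000 = 7.91667 kN/m³.
The plate makes 49° with the vertical, i.e. θ = 90° − 49° = 41° to the horizontal. Measuring y along the incline from the free-surface line, vertical depth h = y·sinθ with sinθ = 0.656059.
The centroid of a semicircle lies 4r/(3π) = 0.891268 m from the diameter, here below the top edge, so y_c = 4.48 + 0.891268 = 5.37127 m and h_c = 5.37127 × 0.656059 = 3.52387 m.
A = πr²/2 = π × 2.1²/2 = 6.92721 m².
Resultant F = γ·h_c·A = 7.91667 × 3.52387 × 6.92721 = 193.251 kN.
I_c = (π/8 − 8/(9π))·r⁴ = 0.109757 × 2.1⁴ = 2.13457 m⁴.
Centre of pressure: y_p = y_c + I_c/(y_c·A) = 5.37127 + 2.13457/(5.37127 × 6.92721) = 5.37127 + 0.0573687 = 5.42864 m along the plane.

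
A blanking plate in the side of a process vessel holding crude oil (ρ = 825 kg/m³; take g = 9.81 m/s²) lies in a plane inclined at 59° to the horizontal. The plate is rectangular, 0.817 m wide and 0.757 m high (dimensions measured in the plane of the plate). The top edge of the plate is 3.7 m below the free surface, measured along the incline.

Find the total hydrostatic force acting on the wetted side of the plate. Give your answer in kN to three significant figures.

F ≈ 17.5 kN

γ = ρg = 825 × 9.81 / 1000 = 8.09325 kN/m³.
Let θ = 59° be the plate's angle to the horizontal; measure y along the incline from where the plane meets the free surface. Vertical depth h = y·sinθ with sinθ = 0.857167.
The centroid lies 0.757/2 = 0.3785 m below the top edge, so y_c = 3.7 + 0.3785 = 4.0785 m and h_c = 4.0785 × 0.857167 = 3.49596 m.
A = 0.817 × 0.757 = 0.618469 m².
Resultant F = γ·h_c·A = 8.09325 × 3.49596 × 0.618469 = 17.4988 kN.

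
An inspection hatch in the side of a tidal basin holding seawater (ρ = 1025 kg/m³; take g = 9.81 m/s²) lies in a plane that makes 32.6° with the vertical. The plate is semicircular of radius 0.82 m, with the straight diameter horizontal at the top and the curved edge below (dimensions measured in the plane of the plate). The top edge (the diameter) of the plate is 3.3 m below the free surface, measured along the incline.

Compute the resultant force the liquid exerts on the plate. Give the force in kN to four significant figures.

γ = ρg = 1025 × 9.81 / 1000 = 10.05525 kN/m³.
The plate makes 32.6° with the vertical, i.e. θ = 90° − 32.6° = 57.4° to the horizontal. Measuring y along the incline from the free-surface line, vertical depth h = y·sinθ with sinθ = 0.842452.
The centroid of a semicircle lies 4r/(3π) = 0.348019 m from the diameter, here below the top edge, so y_c = 3.3 + 0.348019 = 3.64802 m and h_c = 3.64802 × 0.842452 = 3.07328 m.
A = πr²/2 = π × 0.82²/2 = 1.0562 m².
Resultant F = γ·h_c·A = 10.05525 × 3.07328 × 1.0562 = 32.6393 kN.

F ≈ 32.64 kN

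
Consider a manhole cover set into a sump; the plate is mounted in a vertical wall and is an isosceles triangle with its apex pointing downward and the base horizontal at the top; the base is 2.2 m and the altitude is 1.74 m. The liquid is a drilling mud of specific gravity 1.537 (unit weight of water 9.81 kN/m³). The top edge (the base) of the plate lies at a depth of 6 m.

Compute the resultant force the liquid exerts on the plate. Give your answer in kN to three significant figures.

γ = 1.537 × 9.81 = 15.07797 kN/m³.
With the apex down, the centroid sits h/3 = 1.74/3 = 0.58 m below the base (the top edge), so the centroid depth is h_c = 6 + 0.58 = 6.58 m.
A = ½ × 2.2 × 1.74 = 1.914 m².
Resultant F = γ·h_c·A = 15.07797 × 6.58 × 1.914 = 189.894 kN.

F ≈ 190 kN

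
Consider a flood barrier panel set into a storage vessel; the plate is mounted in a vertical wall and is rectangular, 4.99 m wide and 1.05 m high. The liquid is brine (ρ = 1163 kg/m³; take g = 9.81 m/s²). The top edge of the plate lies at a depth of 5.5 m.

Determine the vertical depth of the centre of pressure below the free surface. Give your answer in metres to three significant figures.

γ = ρg = 1163 × 9.81 / 1000 = 11.40903 kN/m³.
The centroid lies 1.05/2 = 0.525 m below the top edge, so the centroid depth is h_c = 5.5 + 0.525 = 6.025 m.
A = 4.99 × 1.05 = 5.2395 m².
Resultant F = γ·h_c·A = 11.40903 × 6.025 × 5.2395 = 360.16 kN.
I_c = b·h³/12 = 4.99 × 1.05³/12 = 0.481379 m⁴.
Centre of pressure: y_p = y_c + I_c/(y_c·A) = 6.025 + 0.481379/(6.025 × 5.2395) = 6.025 + 0.015249 = 6.04025 m along the plane.

h_p = 6.04 m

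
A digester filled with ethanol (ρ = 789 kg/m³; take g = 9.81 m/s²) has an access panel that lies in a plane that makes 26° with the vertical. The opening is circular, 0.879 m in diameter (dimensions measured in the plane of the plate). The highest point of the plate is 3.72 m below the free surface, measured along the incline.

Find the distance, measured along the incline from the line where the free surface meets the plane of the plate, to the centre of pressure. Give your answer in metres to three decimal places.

γ = ρg = 789 × 9.81 / 1000 = 7.74009 kN/m³.
The plate makes 26° with the vertical, i.e. θ = 90° − 26° = 64° to the horizontal. Measuring y along the incline from the free-surface line, vertical depth h = y·sinθ with sinθ = 0.898794.
The centroid is at the centre, 0.4395 m below the top of the plate, so y_c = 3.72 + 0.4395 = 4.1595 m and h_c = 4.1595 × 0.898794 = 3.73853 m.
A = π(0.4395)² = 0.606831 m².
Resultant F = γ·h_c·A = 7.74009 × 3.73853 × 0.606831 = 17.5596 kN.
I_c = πr⁴/4 = π × 0.4395⁴/4 = 0.0293039 m⁴.
Centre of pressure: y_p = y_c + I_c/(y_c·A) = 4.1595 + 0.0293039/(4.1595 × 0.606831) = 4.1595 + 0.0116096 = 4.17111 m along the plane.

y_p = 4.171 m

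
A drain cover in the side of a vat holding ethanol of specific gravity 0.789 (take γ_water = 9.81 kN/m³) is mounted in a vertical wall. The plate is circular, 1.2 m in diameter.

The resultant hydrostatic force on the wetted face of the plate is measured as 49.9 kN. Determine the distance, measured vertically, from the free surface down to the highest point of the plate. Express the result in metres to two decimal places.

d_top ≈ 5.10 m

γ = 0.789 × 9.81 = 7.74009 kN/m³.
A = π(0.6)² = 1.13097 m².
From F = γ·h_c·A, the centroid depth is h_c = 49.9/(7.74009 × 1.13097) = 5.70038 m.
The centroid is at the centre, 0.6 m below the top of the plate, so the highest point sits at h_top = 5.70038 − 0.6 = 5.10038 m below the surface.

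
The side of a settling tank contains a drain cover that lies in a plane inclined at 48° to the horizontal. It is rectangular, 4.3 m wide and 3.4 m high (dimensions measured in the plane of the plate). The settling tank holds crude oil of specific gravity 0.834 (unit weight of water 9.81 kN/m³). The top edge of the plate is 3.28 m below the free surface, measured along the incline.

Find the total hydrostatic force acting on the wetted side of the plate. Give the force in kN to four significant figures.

γ = 0.834 × 9.81 = 8.18154 kN/m³.
Let θ = 48° be the plate's angle to the horizontal; measure y along the incline from where the plane meets the free surface. Vertical depth h = y·sinθ with sinθ = 0.743145.
The centroid lies 3.4/2 = 1.7 m below the top edge, so y_c = 3.28 + 1.7 = 4.98 m and h_c = 4.98 × 0.743145 = 3.70086 m.
A = 4.3 × 3.4 = 14.62 m².
Resultant F = γ·h_c·A = 8.18154 × 3.70086 × 14.62 = 442.675 kN.

F ≈ 442.7 kN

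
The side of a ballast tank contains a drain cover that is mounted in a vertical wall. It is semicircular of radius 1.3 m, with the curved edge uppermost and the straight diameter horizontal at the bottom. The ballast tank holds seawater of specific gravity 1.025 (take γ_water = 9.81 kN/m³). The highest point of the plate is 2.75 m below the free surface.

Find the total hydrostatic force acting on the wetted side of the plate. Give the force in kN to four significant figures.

F ≈ 93.38 kN

γ = 1.025 × 9.81 = 10.05525 kN/m³.
The centroid lies 4r/(3π) = 0.551737 m above the diameter, so r − 4r/(3π) = 1.3 − 0.551737 = 0.748263 m below the topmost point, so the centroid depth is h_c = 2.75 + 0.748263 = 3.49826 m.
A = πr²/2 = π × 1.3²/2 = 2.65465 m².
Resultant F = γ·h_c·A = 10.05525 × 3.49826 × 2.65465 = 93.3796 kN.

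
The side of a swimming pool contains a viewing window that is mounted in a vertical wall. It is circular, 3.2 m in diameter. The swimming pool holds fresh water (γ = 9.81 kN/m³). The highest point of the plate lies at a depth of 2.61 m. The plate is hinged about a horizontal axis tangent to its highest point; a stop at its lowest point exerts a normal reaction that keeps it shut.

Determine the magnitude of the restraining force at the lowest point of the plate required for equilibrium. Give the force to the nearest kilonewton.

P ≈ 182 kN

γ = 9.81 kN/m³.
The centroid is at the centre, 1.6 m below the top of the plate, so the centroid depth is h_c = 2.61 + 1.6 = 4.21 m.
A = π(1.6)² = 8.04248 m².
Resultant F = γ·h_c·A = 9.81 × 4.21 × 8.04248 = 332.155 kN.
I_c = πr⁴/4 = π × 1.6⁴/4 = 5.14719 m⁴.
Centre of pressure: y_p = y_c + I_c/(y_c·A) = 4.21 + 5.14719/(4.21 × 8.04248) = 4.21 + 0.152019 = 4.36202 m along the plane.
The resultant acts 1.6 + 0.152019 = 1.75202 m (along the plate) below the hinge at the top edge, so the moment about the hinge is M = F × 1.75202 = 332.155 × 1.75202 = 581.942 kN·m.
A normal force at the bottom, 3.2 m from the hinge, must supply this moment: P = 581.942/3.2 = 181.857 kN.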